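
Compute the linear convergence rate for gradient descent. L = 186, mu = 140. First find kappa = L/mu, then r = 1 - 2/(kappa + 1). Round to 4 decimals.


Step 1: Compute the condition number.
kappa = L/mu = 186/140 = 1.3286
Step 2: Compute the convergence rate.
r = 1 - 2/(kappa + 1) = 1 - 2*mu/(L + mu) = (L - mu)/(L + mu) = 46/326 = 0.1411


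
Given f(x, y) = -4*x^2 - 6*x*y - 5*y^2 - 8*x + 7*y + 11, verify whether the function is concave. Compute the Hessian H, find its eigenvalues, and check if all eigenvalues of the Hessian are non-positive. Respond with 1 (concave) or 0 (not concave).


The Hessian of f(x,y) = -4*x^2 - 6*x*y - 5*y^2 - 8*x + 7*y + 11 is:
H = [[-8, -6], [-6, -10]]
Trace = -8 - 10 = -18
Determinant = -8*-10 - (-6)^2 = 44
Discriminant = (-18)^2 - 4*44 = 148.0
Eigenvalues: lambda_1 = -15.0828, lambda_2 = -2.9172
The function is concave.

1


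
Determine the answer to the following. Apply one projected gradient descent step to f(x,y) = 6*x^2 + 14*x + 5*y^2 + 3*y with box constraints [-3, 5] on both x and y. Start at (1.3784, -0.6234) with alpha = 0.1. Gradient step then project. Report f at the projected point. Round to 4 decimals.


Step 1: Compute gradient at (1.3784, -0.6234).
grad_x = 2*6*1.3784 + 14 = 30.5408
grad_y = 2*5*-0.6234 + 3 = -3.234
Step 2: Gradient step.
x_raw = 1.3784 - 0.1*30.5408 = -1.6757
y_raw = -0.6234 - 0.1*-3.234 = -0.3
Step 3: Project onto [-3, 5].
x_proj = clip(-1.6757) = -1.6757
y_proj = clip(-0.3) = -0.3
Step 4: Evaluate f.
f(-1.6757, -0.3) = -7.0621


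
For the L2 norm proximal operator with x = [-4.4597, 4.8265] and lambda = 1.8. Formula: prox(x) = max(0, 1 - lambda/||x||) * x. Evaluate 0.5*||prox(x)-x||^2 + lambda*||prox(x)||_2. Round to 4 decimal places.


Step 1: Compute ||x||.
||x|| = 6.5715
Step 2: Compute scaling factor.
scale = max(0, 1 - 1.8/6.5715) = 0.7261
Step 3: prox(x) = [-3.2381, 3.5045]
||prox(x)|| = 4.7715
Step 4: Proximal objective.
0.5*||prox-x||^2 = 1.62
lambda*||prox|| = 8.5887
Total = 10.2086


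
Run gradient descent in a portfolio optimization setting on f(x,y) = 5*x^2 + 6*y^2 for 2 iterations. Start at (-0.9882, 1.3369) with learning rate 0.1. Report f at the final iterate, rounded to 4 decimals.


Gradient descent on f(x,y) = 5*x^2 + 6*y^2.
Starting point: (-0.9882, 1.3369), alpha = 0.1
Step 1: grad_x = 2*5*-0.9882 = -9.882, grad_y = 2*6*1.3369 = 16.0428
  x_1 = -0.9882 - 0.1*-9.882 = 0.0
  y_1 = 1.3369 - 0.1*16.0428 = -0.2674
Step 2: grad_x = 2*5*0.0 = 0.0, grad_y = 2*6*-0.2674 = -3.2086
  x_2 = 0.0 - 0.1*0.0 = 0.0
  y_2 = -0.2674 - 0.1*-3.2086 = 0.0535
f(0.0, 0.0535) = 5*0.0^2 + 6*0.0535^2 = 0.0172


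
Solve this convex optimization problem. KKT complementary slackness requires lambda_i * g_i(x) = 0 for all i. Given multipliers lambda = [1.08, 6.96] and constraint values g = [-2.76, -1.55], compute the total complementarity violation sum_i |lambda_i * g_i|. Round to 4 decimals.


KKT complementary slackness check:
lambda_1 * g_1 = 1.08 * -2.76 = -2.9808
lambda_2 * g_2 = 6.96 * -1.55 = -10.788
Total violation = 2.9808 + 10.788 = 13.7688


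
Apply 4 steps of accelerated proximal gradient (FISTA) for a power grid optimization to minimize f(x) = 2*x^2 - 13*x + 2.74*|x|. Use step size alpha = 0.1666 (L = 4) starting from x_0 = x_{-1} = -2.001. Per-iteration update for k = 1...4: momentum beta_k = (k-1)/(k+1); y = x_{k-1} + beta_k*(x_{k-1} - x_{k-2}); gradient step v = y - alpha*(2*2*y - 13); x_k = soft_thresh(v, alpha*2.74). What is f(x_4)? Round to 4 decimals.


FISTA on f(x) = 2*x^2 - 13*x + 2.74*|x|
L = 4, alpha = 0.1666
Iteration 1: beta = 0.0, y = -2.001 + 0.0*(-2.001 + 2.001) = -2.001
  grad(y) = -21.004, v = y - alpha*grad = 1.4983
  prox(v) = soft_thresh(1.4983, 0.4565) = 1.0418
Iteration 2: beta = 0.3333, y = 1.0418 + 0.3333*(1.0418 + 2.001) = 2.056
  grad(y) = -4.7758, v = y - alpha*grad = 2.8517
  prox(v) = soft_thresh(2.8517, 0.4565) = 2.3952
Iteration 3: beta = 0.5, y = 2.3952 + 0.5*(2.3952 - 1.0418) = 3.0719
  grad(y) = -0.7123, v = y - alpha*grad = 3.1906
  prox(v) = soft_thresh(3.1906, 0.4565) = 2.7341
Iteration 4: beta = 0.6, y = 2.7341 + 0.6*(2.7341 - 2.3952) = 2.9375
  grad(y) = -1.2502, v = y - alpha*grad = 3.1457
  prox(v) = soft_thresh(3.1457, 0.4565) = 2.6892
f(x_4) = 2*2.6892^2 - 13*2.6892 + 2.74*|2.6892| = -13.1276


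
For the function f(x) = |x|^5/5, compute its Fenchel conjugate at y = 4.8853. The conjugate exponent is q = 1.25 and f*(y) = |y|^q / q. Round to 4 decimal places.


The conjugate exponent q satisfies 1/p + 1/q = 1.
p = 5, so q = 5/(5 - 1) = 1.25
|y|^q = 4.8853^1.25 = 7.263
f*(4.8853) = 7.263 / 1.25 = 5.8104


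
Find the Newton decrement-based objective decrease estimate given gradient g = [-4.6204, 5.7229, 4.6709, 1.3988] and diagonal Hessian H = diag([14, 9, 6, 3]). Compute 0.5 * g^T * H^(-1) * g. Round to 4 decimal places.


Step 1: H is diagonal, so H^(-1) * g = [-0.33, 0.6359, 0.7785, 0.4663].
Step 2: g^T H^(-1) g = sum_i g_i^2 / H_ii
  = (-4.6204)^2/14 + (5.7229)^2/9 + (4.6709)^2/6 + (1.3988)^2/3
  = 1.5249 + 3.6391 + 3.6362 + 0.6522 = 9.4524
Step 3: Objective decrease = 0.5 * g^T H^(-1) g = 4.7262


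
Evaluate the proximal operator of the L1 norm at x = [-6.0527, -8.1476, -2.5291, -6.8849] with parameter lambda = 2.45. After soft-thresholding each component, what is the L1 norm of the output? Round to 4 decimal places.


Soft-thresholding with lambda = 2.45:
prox(-6.0527) = sign(-6.0527)*max(|-6.0527| - 2.45, 0) = -3.6027
prox(-8.1476) = sign(-8.1476)*max(|-8.1476| - 2.45, 0) = -5.6976
prox(-2.5291) = sign(-2.5291)*max(|-2.5291| - 2.45, 0) = -0.0791
prox(-6.8849) = sign(-6.8849)*max(|-6.8849| - 2.45, 0) = -4.4349
prox(x) = [-3.6027, -5.6976, -0.0791, -4.4349]
||prox(x)||_1 = 3.6027 + 5.6976 + 0.0791 + 4.4349 = 13.8143


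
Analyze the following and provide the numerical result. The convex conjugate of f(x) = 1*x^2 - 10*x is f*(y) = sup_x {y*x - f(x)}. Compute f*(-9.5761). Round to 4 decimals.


f*(y) = sup_x {y*x - a*x^2 - b*x} = sup_x {(y-b)*x - a*x^2}
FOC: (y - b) - 2a*x = 0 => x* = (y - b)/(2a)
x* = (-9.5761 + 10)/(2*1) = 0.212
f*(-9.5761) = (y-b)^2/(4a) = (-9.5761 + 10)^2/(4*1)
= 0.1797/4 = 0.0449


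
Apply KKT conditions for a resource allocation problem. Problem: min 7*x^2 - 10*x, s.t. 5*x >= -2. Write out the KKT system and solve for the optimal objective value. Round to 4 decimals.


Step 1: Try lambda = 0 (constraint inactive).
Stationarity: 2*7*x - 10 = 0
x* = 10/(2*7) = 5/7 = 0.7143 (rounded; the exact value 5/7 is used below)
Check constraint: 5*0.7143 = 3.5715 >= -2 -- satisfied.
Step 2: Compute optimal value.
f(x*) = 7*(5/7)^2 - 10*(5/7) = -3.5714


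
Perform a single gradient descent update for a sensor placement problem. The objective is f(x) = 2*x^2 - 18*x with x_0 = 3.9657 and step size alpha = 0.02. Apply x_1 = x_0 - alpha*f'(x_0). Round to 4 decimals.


We compute the gradient at x_0 and apply the update.
f'(x) = 4*x - 18
f'(3.9657) = 4*3.9657 - 18 = -2.1372
x_1 = 3.9657 - 0.02*-2.1372 = 4.0084


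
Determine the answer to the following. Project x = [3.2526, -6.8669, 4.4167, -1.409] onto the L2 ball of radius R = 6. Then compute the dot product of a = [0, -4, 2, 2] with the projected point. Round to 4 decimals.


Step 1: Compute ||x|| (intermediates to 6 decimals).
||x|| = sqrt(3.2526^2 + (-6.8669)^2 + 4.4167^2 + (-1.409)^2) = 8.900912
Step 2: Project.
Since ||x|| > R, scale = R/||x|| = 6/8.900912 = 0.674088, proj(x) = scale * x
proj(x) = [2.192539, -4.628895, 2.977244, -0.94979]
Step 3: Dot product.
a^T * proj(x) = 0*2.192539 - 4*(-4.628895) + 2*2.977244 + 2*(-0.94979) = 22.5705


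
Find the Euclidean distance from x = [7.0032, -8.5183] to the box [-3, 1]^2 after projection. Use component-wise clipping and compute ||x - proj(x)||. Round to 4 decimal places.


Project each component onto [-3, 1].
clip(7.0032) = 1.0, clip(-8.5183) = -3.0
Projection = [1.0, -3.0]
Squared diffs: [36.0384, 30.4516]
Distance = sqrt(66.49) = 8.1541


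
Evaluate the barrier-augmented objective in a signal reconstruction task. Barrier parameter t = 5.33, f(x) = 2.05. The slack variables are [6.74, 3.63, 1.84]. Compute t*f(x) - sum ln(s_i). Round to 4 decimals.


Step 1: Compute log-barrier.
ln values: [1.9081, 1.2892, 0.6098]
phi = -(1.9081 + 1.2892 + 0.6098) = -3.8071
Step 2: Compute augmented objective.
t*f(x) = 5.33*2.05 = 10.9265
Total = 10.9265 - 3.8071 = 7.1194


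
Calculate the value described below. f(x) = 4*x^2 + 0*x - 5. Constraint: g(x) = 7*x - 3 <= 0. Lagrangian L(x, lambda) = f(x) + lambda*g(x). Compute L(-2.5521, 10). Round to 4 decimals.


Step 1: Evaluate f(x).
f(-2.5521) = 4*(-2.5521)^2 + 0*(-2.5521) - 5 = 21.0529
Step 2: Evaluate g(x).
g(-2.5521) = 7*-2.5521 - 3 = -20.8647
Step 3: Compute Lagrangian.
L = 21.0529 + 10*-20.8647 = -187.5941


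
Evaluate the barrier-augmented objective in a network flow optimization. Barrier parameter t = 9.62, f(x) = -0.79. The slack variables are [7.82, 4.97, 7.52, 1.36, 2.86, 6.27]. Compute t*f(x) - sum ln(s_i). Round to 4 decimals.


Step 1: Compute log-barrier.
ln values: [2.0567, 1.6034, 2.0176, 0.3075, 1.0508, 1.8358]
phi = -(2.0567 + 1.6034 + 2.0176 + 0.3075 + 1.0508 + 1.8358) = -8.8718
Step 2: Compute augmented objective.
t*f(x) = 9.62*-0.79 = -7.5998
Total = -7.5998 - 8.8718 = -16.4716


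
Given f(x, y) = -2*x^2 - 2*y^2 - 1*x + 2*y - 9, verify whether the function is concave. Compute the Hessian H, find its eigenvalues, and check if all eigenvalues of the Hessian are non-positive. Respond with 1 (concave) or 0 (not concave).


The Hessian of f(x,y) = -2*x^2 - 2*y^2 - 1*x + 2*y - 9 is:
H = [[-4, 0], [0, -4]]
Trace = -4 - 4 = -8
Determinant = -4*-4 - (0)^2 = 16
Discriminant = (-8)^2 - 4*16 = 0.0
Eigenvalues: lambda_1 = -4.0, lambda_2 = -4.0
The function is concave.

1


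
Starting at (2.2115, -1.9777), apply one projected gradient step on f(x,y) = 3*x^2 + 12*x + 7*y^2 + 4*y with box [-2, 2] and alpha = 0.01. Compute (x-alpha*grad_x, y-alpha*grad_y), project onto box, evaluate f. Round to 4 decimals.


Step 1: Compute gradient at (2.2115, -1.9777).
grad_x = 2*3*2.2115 + 12 = 25.269
grad_y = 2*7*-1.9777 + 4 = -23.6878
Step 2: Gradient step.
x_raw = 2.2115 - 0.01*25.269 = 1.9588
y_raw = -1.9777 - 0.01*-23.6878 = -1.7408
Step 3: Project onto [-2, 2].
x_proj = clip(1.9588) = 1.9588
y_proj = clip(-1.7408) = -1.7408
Step 4: Evaluate f.
f(1.9588, -1.7408) = 49.2665


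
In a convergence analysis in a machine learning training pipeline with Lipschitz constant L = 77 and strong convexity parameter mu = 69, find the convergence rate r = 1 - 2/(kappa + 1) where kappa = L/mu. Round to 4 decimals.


Step 1: Compute the condition number.
kappa = L/mu = 77/69 = 1.1159
Step 2: Compute the convergence rate.
r = 1 - 2/(kappa + 1) = 1 - 2*mu/(L + mu) = (L - mu)/(L + mu) = 8/146 = 0.0548


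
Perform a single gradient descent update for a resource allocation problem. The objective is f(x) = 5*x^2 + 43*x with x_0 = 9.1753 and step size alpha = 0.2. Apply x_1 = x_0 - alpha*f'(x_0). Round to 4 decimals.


We compute the gradient at x_0 and apply the update.
f'(x) = 10*x + 43
f'(9.1753) = 10*9.1753 + 43 = 134.753
x_1 = 9.1753 - 0.2*134.753 = -17.7753


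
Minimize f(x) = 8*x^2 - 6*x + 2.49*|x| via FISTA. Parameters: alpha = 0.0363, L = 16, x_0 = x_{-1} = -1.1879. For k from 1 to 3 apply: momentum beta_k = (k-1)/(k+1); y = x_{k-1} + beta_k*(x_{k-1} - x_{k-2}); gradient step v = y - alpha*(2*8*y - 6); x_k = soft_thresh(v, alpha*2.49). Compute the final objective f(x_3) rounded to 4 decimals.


FISTA on f(x) = 8*x^2 - 6*x + 2.49*|x|
L = 16, alpha = 0.0363
Iteration 1: beta = 0.0, y = -1.1879 + 0.0*(-1.1879 + 1.1879) = -1.1879
  grad(y) = -25.0064, v = y - alpha*grad = -0.2802
  prox(v) = soft_thresh(-0.2802, 0.0904) = -0.1898
Iteration 2: beta = 0.3333, y = -0.1898 + 0.3333*(-0.1898 + 1.1879) = 0.1429
  grad(y) = -3.7132, v = y - alpha*grad = 0.2777
  prox(v) = soft_thresh(0.2777, 0.0904) = 0.1873
Iteration 3: beta = 0.5, y = 0.1873 + 0.5*(0.1873 + 0.1898) = 0.3759
  grad(y) = 0.0141, v = y - alpha*grad = 0.3754
  prox(v) = soft_thresh(0.3754, 0.0904) = 0.285
f(x_3) = 8*0.285^2 - 6*0.285 + 2.49*|0.285| = -0.3506


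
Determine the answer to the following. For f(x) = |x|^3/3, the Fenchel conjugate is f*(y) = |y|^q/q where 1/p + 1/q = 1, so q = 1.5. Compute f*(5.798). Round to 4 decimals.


The conjugate exponent q satisfies 1/p + 1/q = 1.
p = 3, so q = 3/(3 - 1) = 1.5
|y|^q = 5.798^1.5 = 13.961
f*(5.798) = 13.961 / 1.5 = 9.3074


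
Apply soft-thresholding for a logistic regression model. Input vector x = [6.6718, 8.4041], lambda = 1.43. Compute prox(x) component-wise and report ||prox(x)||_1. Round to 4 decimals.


Soft-thresholding with lambda = 1.43:
prox(6.6718) = sign(6.6718)*max(|6.6718| - 1.43, 0) = 5.2418
prox(8.4041) = sign(8.4041)*max(|8.4041| - 1.43, 0) = 6.9741
prox(x) = [5.2418, 6.9741]
||prox(x)||_1 = 5.2418 + 6.9741 = 12.2159


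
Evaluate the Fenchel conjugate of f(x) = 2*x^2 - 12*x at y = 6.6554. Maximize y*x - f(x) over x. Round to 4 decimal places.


f*(y) = sup_x {y*x - a*x^2 - b*x} = sup_x {(y-b)*x - a*x^2}
FOC: (y - b) - 2a*x = 0 => x* = (y - b)/(2a)
x* = (6.6554 + 12)/(2*2) = 4.6639
f*(6.6554) = (y-b)^2/(4a) = (6.6554 + 12)^2/(4*2)
= 348.0239/8 = 43.503


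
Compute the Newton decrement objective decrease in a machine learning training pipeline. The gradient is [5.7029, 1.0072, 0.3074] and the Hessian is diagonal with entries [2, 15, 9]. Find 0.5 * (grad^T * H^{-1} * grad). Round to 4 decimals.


Step 1: H is diagonal, so H^(-1) * g = [2.8515, 0.0671, 0.0342].
Step 2: g^T H^(-1) g = sum_i g_i^2 / H_ii
  = (5.7029)^2/2 + (1.0072)^2/15 + (0.3074)^2/9
  = 16.2615 + 0.0676 + 0.0105 = 16.3397
Step 3: Objective decrease = 0.5 * g^T H^(-1) g = 8.1698


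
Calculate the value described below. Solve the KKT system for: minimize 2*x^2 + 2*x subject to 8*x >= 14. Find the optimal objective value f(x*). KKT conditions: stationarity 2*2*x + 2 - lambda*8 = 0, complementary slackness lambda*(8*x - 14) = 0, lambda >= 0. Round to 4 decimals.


Step 1: Try lambda = 0 (constraint inactive).
x_unc = -2/(2*2) = -0.5
Check: 8*-0.5 = -4.0 < 14 -- violated!
Step 2: Constraint must be active: 8*x = 14
x* = 14/8 = 1.75
lambda = (2*2*1.75 + 2)/8 = 1.125
Step 3: Compute optimal value.
f(x*) = 2*1.75^2 + 2*1.75 = 9.625


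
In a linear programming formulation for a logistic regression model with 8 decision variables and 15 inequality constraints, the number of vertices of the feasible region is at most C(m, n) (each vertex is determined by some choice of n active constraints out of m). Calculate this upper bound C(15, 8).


Each vertex corresponds to some choice of n active constraints out of m, so the number of vertices is at most C(m, n) = m! / (n!(m-n)!).
m = 15, n = 8
Numerator: 15 * 14 * 13 * 12 * 11 * 10 * 9 * 8
Denominator: 8! = 40320
C(15, 8) = 6435


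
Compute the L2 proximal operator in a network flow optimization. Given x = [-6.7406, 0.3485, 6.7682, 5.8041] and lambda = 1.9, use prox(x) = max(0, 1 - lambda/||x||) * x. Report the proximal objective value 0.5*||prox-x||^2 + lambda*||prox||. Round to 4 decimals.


Step 1: Compute ||x||.
||x|| = 11.1827
Step 2: Compute scaling factor.
scale = max(0, 1 - 1.9/11.1827) = 0.8301
Step 3: prox(x) = [-5.5953, 0.2893, 5.6182, 4.818]
||prox(x)|| = 9.2827
Step 4: Proximal objective.
0.5*||prox-x||^2 = 1.805
lambda*||prox|| = 17.6371
Total = 19.4422


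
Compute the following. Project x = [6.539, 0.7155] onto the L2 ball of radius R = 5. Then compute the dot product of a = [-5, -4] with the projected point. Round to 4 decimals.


Step 1: Compute ||x|| (intermediates to 6 decimals).
||x|| = sqrt(6.539^2 + 0.7155^2) = 6.578029
Step 2: Project.
Since ||x|| > R, scale = R/||x|| = 5/6.578029 = 0.760106, proj(x) = scale * x
proj(x) = [4.970333, 0.543856]
Step 3: Dot product.
a^T * proj(x) = -5*4.970333 - 4*0.543856 = -27.0271


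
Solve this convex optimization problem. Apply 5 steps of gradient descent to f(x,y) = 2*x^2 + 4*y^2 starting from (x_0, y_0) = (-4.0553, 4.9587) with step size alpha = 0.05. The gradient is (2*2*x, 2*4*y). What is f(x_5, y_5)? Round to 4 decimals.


Gradient descent on f(x,y) = 2*x^2 + 4*y^2.
Starting point: (-4.0553, 4.9587), alpha = 0.05
Step 1: grad_x = 2*2*-4.0553 = -16.2212, grad_y = 2*4*4.9587 = 39.6696
  x_1 = -4.0553 - 0.05*-16.2212 = -3.2442
  y_1 = 4.9587 - 0.05*39.6696 = 2.9752
Step 2: grad_x = 2*2*-3.2442 = -12.977, grad_y = 2*4*2.9752 = 23.8018
  x_2 = -3.2442 - 0.05*-12.977 = -2.5954
  y_2 = 2.9752 - 0.05*23.8018 = 1.7851
Step 3: grad_x = 2*2*-2.5954 = -10.3816, grad_y = 2*4*1.7851 = 14.2811
  x_3 = -2.5954 - 0.05*-10.3816 = -2.0763
  y_3 = 1.7851 - 0.05*14.2811 = 1.0711
Step 4: grad_x = 2*2*-2.0763 = -8.3053, grad_y = 2*4*1.0711 = 8.5686
  x_4 = -2.0763 - 0.05*-8.3053 = -1.6611
  y_4 = 1.0711 - 0.05*8.5686 = 0.6426
Step 5: grad_x = 2*2*-1.6611 = -6.6442, grad_y = 2*4*0.6426 = 5.1412
  x_5 = -1.6611 - 0.05*-6.6442 = -1.3288
  y_5 = 0.6426 - 0.05*5.1412 = 0.3856
f(-1.3288, 0.3856) = 2*(-1.3288)^2 + 4*0.3856^2 = 4.1263


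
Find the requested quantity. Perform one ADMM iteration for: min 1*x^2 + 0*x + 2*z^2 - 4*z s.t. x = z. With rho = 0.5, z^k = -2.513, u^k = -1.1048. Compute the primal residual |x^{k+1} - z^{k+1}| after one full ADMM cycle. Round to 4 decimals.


ADMM iteration with rho = 0.5, z^k = -2.513, u^k = -1.1048
Step 1: x-update.
Minimize 1*x^2 + 0*x + (0.5/2)*(x + 2.513 - 1.1048)^2
FOC: (2*1 + 0.5)*x = 0 + 0.5*(-2.513 + 1.1048)
x^{k+1} = -0.2816
Step 2: z-update.
Minimize 2*z^2 - 4*z + (0.5/2)*(-0.2816 - z - 1.1048)^2
FOC: (2*2 + 0.5)*z = 4 + 0.5*(-0.2816 - 1.1048)
z^{k+1} = 0.7348
Step 3: u-update.
u^{k+1} = -1.1048 - 0.2816 - 0.7348 = -2.1213
Step 4: Primal residual = |-0.2816 - 0.7348| = 1.0165


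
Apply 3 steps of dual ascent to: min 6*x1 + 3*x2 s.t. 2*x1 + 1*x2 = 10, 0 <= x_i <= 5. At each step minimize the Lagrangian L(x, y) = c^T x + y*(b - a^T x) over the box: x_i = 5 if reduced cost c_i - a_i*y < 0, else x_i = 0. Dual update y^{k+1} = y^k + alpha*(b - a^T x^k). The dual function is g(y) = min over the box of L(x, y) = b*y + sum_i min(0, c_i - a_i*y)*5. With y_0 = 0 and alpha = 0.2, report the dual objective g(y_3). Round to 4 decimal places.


Dual ascent for LP: min 6*x1 + 3*x2, 2*x1 + 1*x2 = 10, 0 <= x_i <= 5
Step 1: y^k = 0.0, reduced costs: (6.0, 3.0)
  x^k = (0.0, 0.0), subgradient = b - a^T x = 10.0
  y^{k+1} = 0.0 + 0.2*10.0 = 2.0
Step 2: y^k = 2.0, reduced costs: (2.0, 1.0)
  x^k = (0.0, 0.0), subgradient = b - a^T x = 10.0
  y^{k+1} = 2.0 + 0.2*10.0 = 4.0
Step 3: y^k = 4.0, reduced costs: (-2.0, -1.0)
  x^k = (5.0, 5.0), subgradient = b - a^T x = -5.0
  y^{k+1} = 4.0 + 0.2*-5.0 = 3.0
Dual objective at y_3 = 3.0: reduced costs (0.0, 0.0), box minimizer x = (0.0, 0.0)
g(y_3) = b*y + (c1 - a1*y)*x1 + (c2 - a2*y)*x2 = 10*3.0 + 0.0*0.0 + 0.0*0.0 = 30.0 + 0.0 + 0.0 = 30.0


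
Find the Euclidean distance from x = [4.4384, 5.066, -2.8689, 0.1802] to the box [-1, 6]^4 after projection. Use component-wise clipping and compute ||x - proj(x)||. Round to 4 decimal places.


Project each component onto [-1, 6].
clip(4.4384) = 4.4384, clip(5.066) = 5.066, clip(-2.8689) = -1.0, clip(0.1802) = 0.1802
Projection = [4.4384, 5.066, -1.0, 0.1802]
Squared diffs: [0.0, 0.0, 3.4928, 0.0]
Distance = sqrt(3.4928) = 1.8689


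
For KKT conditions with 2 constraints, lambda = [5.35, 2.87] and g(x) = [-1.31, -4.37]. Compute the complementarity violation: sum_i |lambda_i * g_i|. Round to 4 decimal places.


KKT complementary slackness check:
lambda_1 * g_1 = 5.35 * -1.31 = -7.0085
lambda_2 * g_2 = 2.87 * -4.37 = -12.5419
Total violation = 7.0085 + 12.5419 = 19.5504


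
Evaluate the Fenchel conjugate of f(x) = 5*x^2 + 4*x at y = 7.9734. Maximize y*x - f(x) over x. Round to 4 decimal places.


f*(y) = sup_x {y*x - a*x^2 - b*x} = sup_x {(y-b)*x - a*x^2}
FOC: (y - b) - 2a*x = 0 => x* = (y - b)/(2a)
x* = (7.9734 - 4)/(2*5) = 0.3973
f*(7.9734) = (y-b)^2/(4a) = (7.9734 - 4)^2/(4*5)
= 15.7879/20 = 0.7894


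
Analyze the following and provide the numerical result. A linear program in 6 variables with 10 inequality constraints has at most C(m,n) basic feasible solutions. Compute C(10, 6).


Each vertex corresponds to some choice of n active constraints out of m, so the number of vertices is at most C(m, n) = m! / (n!(m-n)!).
m = 10, n = 6
Numerator: 10 * 9 * 8 * 7 * 6 * 5
Denominator: 6! = 720
C(10, 6) = 210


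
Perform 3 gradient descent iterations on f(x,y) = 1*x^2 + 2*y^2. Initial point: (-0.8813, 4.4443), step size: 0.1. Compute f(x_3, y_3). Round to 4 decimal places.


Gradient descent on f(x,y) = 1*x^2 + 2*y^2.
Starting point: (-0.8813, 4.4443), alpha = 0.1
Step 1: grad_x = 2*1*-0.8813 = -1.7626, grad_y = 2*2*4.4443 = 17.7772
  x_1 = -0.8813 - 0.1*-1.7626 = -0.705
  y_1 = 4.4443 - 0.1*17.7772 = 2.6666
Step 2: grad_x = 2*1*-0.705 = -1.4101, grad_y = 2*2*2.6666 = 10.6663
  x_2 = -0.705 - 0.1*-1.4101 = -0.564
  y_2 = 2.6666 - 0.1*10.6663 = 1.5999
Step 3: grad_x = 2*1*-0.564 = -1.1281, grad_y = 2*2*1.5999 = 6.3998
  x_3 = -0.564 - 0.1*-1.1281 = -0.4512
  y_3 = 1.5999 - 0.1*6.3998 = 0.96
f(-0.4512, 0.96) = 1*(-0.4512)^2 + 2*0.96^2 = 2.0467


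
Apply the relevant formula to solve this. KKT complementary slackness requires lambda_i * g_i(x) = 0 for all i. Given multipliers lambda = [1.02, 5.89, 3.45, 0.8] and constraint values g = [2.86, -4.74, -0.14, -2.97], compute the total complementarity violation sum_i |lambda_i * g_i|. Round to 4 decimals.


KKT complementary slackness check:
lambda_1 * g_1 = 1.02 * 2.86 = 2.9172
lambda_2 * g_2 = 5.89 * -4.74 = -27.9186
lambda_3 * g_3 = 3.45 * -0.14 = -0.483
lambda_4 * g_4 = 0.8 * -2.97 = -2.376
Total violation = 2.9172 + 27.9186 + 0.483 + 2.376 = 33.6948


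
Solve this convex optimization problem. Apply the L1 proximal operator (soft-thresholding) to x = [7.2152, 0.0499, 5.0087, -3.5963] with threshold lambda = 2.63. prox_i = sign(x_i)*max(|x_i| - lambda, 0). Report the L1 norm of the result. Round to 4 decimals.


Soft-thresholding with lambda = 2.63:
prox(7.2152) = sign(7.2152)*max(|7.2152| - 2.63, 0) = 4.5852
prox(0.0499) = sign(0.0499)*max(|0.0499| - 2.63, 0) = 0.0
prox(5.0087) = sign(5.0087)*max(|5.0087| - 2.63, 0) = 2.3787
prox(-3.5963) = sign(-3.5963)*max(|-3.5963| - 2.63, 0) = -0.9663
prox(x) = [4.5852, 0.0, 2.3787, -0.9663]
||prox(x)||_1 = 4.5852 + 0.0 + 2.3787 + 0.9663 = 7.9302


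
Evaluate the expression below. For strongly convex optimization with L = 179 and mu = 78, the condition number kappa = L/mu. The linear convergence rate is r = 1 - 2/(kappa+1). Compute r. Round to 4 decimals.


Step 1: Compute the condition number.
kappa = L/mu = 179/78 = 2.2949
Step 2: Compute the convergence rate.
r = 1 - 2/(kappa + 1) = 1 - 2*mu/(L + mu) = (L - mu)/(L + mu) = 101/257 = 0.393


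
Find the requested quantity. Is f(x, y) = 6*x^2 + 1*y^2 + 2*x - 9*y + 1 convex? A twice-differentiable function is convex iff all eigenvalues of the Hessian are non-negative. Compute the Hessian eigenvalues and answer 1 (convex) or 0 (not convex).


The Hessian of f(x,y) = 6*x^2 + 1*y^2 + 2*x - 9*y + 1 is:
H = [[12, 0], [0, 2]]
Trace = 12 + 2 = 14
Determinant = 12*2 - (0)^2 = 24
Discriminant = (14)^2 - 4*24 = 100.0
Eigenvalues: lambda_1 = 2.0, lambda_2 = 12.0
The function is convex.

1


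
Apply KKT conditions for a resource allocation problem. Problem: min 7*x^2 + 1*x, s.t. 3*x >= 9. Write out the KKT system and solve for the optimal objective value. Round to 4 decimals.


Step 1: Try lambda = 0 (constraint inactive).
x_unc = -1/(2*7) = -0.0714
Check: 3*-0.0714 = -0.2142 < 9 -- violated!
Step 2: Constraint must be active: 3*x = 9
x* = 9/3 = 3.0
lambda = (2*7*3.0 + 1)/3 = 14.3333
Step 3: Compute optimal value.
f(x*) = 7*3.0^2 + 1*3.0 = 66.0


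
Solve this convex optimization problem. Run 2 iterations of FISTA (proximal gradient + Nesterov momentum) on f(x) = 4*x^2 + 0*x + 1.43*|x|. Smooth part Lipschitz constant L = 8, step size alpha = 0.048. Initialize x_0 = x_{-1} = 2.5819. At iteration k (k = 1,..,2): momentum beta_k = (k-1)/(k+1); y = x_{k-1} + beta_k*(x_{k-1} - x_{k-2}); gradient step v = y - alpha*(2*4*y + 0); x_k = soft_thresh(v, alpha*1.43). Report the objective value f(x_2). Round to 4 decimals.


FISTA on f(x) = 4*x^2 + 0*x + 1.43*|x|
L = 8, alpha = 0.048
Iteration 1: beta = 0.0, y = 2.5819 + 0.0*(2.5819 - 2.5819) = 2.5819
  grad(y) = 20.6552, v = y - alpha*grad = 1.5905
  prox(v) = soft_thresh(1.5905, 0.0686) = 1.5218
Iteration 2: beta = 0.3333, y = 1.5218 + 0.3333*(1.5218 - 2.5819) = 1.1684
  grad(y) = 9.3476, v = y - alpha*grad = 0.7198
  prox(v) = soft_thresh(0.7198, 0.0686) = 0.6511
f(x_2) = 4*0.6511^2 + 0*0.6511 + 1.43*|0.6511| = 2.627


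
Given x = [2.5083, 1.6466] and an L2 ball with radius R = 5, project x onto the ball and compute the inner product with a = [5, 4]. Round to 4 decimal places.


Step 1: Compute ||x|| (intermediates to 6 decimals).
||x|| = sqrt(2.5083^2 + 1.6466^2) = 3.000477
Step 2: Project.
Since ||x|| <= R, proj = x (no scaling needed).
proj(x) = [2.5083, 1.6466]
Step 3: Dot product.
a^T * proj(x) = 5*2.5083 + 4*1.6466 = 19.1279


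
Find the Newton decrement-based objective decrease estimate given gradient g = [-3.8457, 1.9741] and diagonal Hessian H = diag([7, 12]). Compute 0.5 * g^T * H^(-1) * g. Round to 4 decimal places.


Step 1: H is diagonal, so H^(-1) * g = [-0.5494, 0.1645].
Step 2: g^T H^(-1) g = sum_i g_i^2 / H_ii
  = (-3.8457)^2/7 + (1.9741)^2/12
  = 2.1128 + 0.3248 = 2.4375
Step 3: Objective decrease = 0.5 * g^T H^(-1) g = 1.2188


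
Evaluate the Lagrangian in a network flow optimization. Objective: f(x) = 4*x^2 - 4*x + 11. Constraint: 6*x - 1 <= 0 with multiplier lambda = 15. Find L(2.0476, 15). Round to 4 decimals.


Step 1: Evaluate f(x).
f(2.0476) = 4*2.0476^2 - 4*2.0476 + 11 = 19.5803
Step 2: Evaluate g(x).
g(2.0476) = 6*2.0476 - 1 = 11.2856
Step 3: Compute Lagrangian.
L = 19.5803 + 15*11.2856 = 188.8643


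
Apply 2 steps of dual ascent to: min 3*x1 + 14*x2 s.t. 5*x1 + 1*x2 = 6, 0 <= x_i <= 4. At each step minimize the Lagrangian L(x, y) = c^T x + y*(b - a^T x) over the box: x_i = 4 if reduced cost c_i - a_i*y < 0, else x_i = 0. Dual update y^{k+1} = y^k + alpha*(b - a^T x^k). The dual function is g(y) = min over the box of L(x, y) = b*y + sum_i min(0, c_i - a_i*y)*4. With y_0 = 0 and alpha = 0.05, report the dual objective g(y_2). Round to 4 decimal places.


Dual ascent for LP: min 3*x1 + 14*x2, 5*x1 + 1*x2 = 6, 0 <= x_i <= 4
Step 1: y^k = 0.0, reduced costs: (3.0, 14.0)
  x^k = (0.0, 0.0), subgradient = b - a^T x = 6.0
  y^{k+1} = 0.0 + 0.05*6.0 = 0.3
Step 2: y^k = 0.3, reduced costs: (1.5, 13.7)
  x^k = (0.0, 0.0), subgradient = b - a^T x = 6.0
  y^{k+1} = 0.3 + 0.05*6.0 = 0.6
Dual objective at y_2 = 0.6: reduced costs (0.0, 13.4), box minimizer x = (0.0, 0.0)
g(y_2) = b*y + (c1 - a1*y)*x1 + (c2 - a2*y)*x2 = 6*0.6 + 0.0*0.0 + 13.4*0.0 = 3.6 + 0.0 + 0.0 = 3.6


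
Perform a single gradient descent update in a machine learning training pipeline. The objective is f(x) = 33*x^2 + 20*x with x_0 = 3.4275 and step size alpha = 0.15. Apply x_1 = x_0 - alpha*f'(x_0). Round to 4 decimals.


We compute the gradient at x_0 and apply the update.
f'(x) = 66*x + 20
f'(3.4275) = 66*3.4275 + 20 = 246.215
x_1 = 3.4275 - 0.15*246.215 = -33.5048


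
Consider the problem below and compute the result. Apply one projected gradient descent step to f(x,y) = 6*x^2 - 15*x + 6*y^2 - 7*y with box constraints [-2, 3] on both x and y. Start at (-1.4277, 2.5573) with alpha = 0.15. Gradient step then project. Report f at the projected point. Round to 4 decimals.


Step 1: Compute gradient at (-1.4277, 2.5573).
grad_x = 2*6*-1.4277 - 15 = -32.1324
grad_y = 2*6*2.5573 - 7 = 23.6876
Step 2: Gradient step.
x_raw = -1.4277 - 0.15*-32.1324 = 3.3922
y_raw = 2.5573 - 0.15*23.6876 = -0.9958
Step 3: Project onto [-2, 3].
x_proj = clip(3.3922) = 3.0
y_proj = clip(-0.9958) = -0.9958
Step 4: Evaluate f.
f(3.0, -0.9958) = 21.9211


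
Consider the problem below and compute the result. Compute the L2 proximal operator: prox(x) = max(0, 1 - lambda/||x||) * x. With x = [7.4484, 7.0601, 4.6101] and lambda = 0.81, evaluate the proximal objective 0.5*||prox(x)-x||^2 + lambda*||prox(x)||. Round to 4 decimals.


Step 1: Compute ||x||.
||x|| = 11.2506
Step 2: Compute scaling factor.
scale = max(0, 1 - 0.81/11.2506) = 0.928
Step 3: prox(x) = [6.9121, 6.5518, 4.2782]
||prox(x)|| = 10.4406
Step 4: Proximal objective.
0.5*||prox-x||^2 = 0.3281
lambda*||prox|| = 8.4569
Total = 8.785


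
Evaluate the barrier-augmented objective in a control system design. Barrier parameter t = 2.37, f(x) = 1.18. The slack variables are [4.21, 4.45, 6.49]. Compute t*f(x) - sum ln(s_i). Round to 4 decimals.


Step 1: Compute log-barrier.
ln values: [1.4375, 1.4929, 1.8703]
phi = -(1.4375 + 1.4929 + 1.8703) = -4.8006
Step 2: Compute augmented objective.
t*f(x) = 2.37*1.18 = 2.7966
Total = 2.7966 - 4.8006 = -2.004


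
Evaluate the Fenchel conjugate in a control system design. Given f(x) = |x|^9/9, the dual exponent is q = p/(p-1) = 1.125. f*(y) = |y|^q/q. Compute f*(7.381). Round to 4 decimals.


The conjugate exponent q satisfies 1/p + 1/q = 1.
p = 9, so q = 9/(9 - 1) = 1.125
|y|^q = 7.381^1.125 = 9.4761
f*(7.381) = 9.4761 / 1.125 = 8.4232


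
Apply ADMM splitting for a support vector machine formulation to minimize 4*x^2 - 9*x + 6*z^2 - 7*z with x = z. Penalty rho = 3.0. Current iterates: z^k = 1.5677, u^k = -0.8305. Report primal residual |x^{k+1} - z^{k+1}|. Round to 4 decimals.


ADMM iteration with rho = 3.0, z^k = 1.5677, u^k = -0.8305
Step 1: x-update.
Minimize 4*x^2 - 9*x + (3.0/2)*(x - 1.5677 - 0.8305)^2
FOC: (2*4 + 3.0)*x = 9 + 3.0*(1.5677 + 0.8305)
x^{k+1} = 1.4722
Step 2: z-update.
Minimize 6*z^2 - 7*z + (3.0/2)*(1.4722 - z - 0.8305)^2
FOC: (2*6 + 3.0)*z = 7 + 3.0*(1.4722 - 0.8305)
z^{k+1} = 0.595
Step 3: u-update.
u^{k+1} = -0.8305 + 1.4722 - 0.595 = 0.0467
Step 4: Primal residual = |1.4722 - 0.595| = 0.8772


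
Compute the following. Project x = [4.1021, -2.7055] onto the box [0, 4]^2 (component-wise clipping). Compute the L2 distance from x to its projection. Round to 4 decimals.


Project each component onto [0, 4].
clip(4.1021) = 4.0, clip(-2.7055) = 0.0
Projection = [4.0, 0.0]
Squared diffs: [0.0104, 7.3197]
Distance = sqrt(7.3301) = 2.7074


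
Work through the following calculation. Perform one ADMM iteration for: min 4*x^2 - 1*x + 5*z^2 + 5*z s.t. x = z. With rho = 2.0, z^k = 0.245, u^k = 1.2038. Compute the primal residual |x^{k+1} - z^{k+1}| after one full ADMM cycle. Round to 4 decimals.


ADMM iteration with rho = 2.0, z^k = 0.245, u^k = 1.2038
Step 1: x-update.
Minimize 4*x^2 - 1*x + (2.0/2)*(x - 0.245 + 1.2038)^2
FOC: (2*4 + 2.0)*x = 1 + 2.0*(0.245 - 1.2038)
x^{k+1} = -0.0918
Step 2: z-update.
Minimize 5*z^2 + 5*z + (2.0/2)*(-0.0918 - z + 1.2038)^2
FOC: (2*5 + 2.0)*z = -5 + 2.0*(-0.0918 + 1.2038)
z^{k+1} = -0.2313
Step 3: u-update.
u^{k+1} = 1.2038 - 0.0918 + 0.2313 = 1.3434
Step 4: Primal residual = |-0.0918 + 0.2313| = 0.1396


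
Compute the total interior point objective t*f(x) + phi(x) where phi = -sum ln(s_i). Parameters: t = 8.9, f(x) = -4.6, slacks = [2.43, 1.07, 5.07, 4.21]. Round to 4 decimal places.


Step 1: Compute log-barrier.
ln values: [0.8879, 0.0677, 1.6233, 1.4375]
phi = -(0.8879 + 0.0677 + 1.6233 + 1.4375) = -4.0164
Step 2: Compute augmented objective.
t*f(x) = 8.9*-4.6 = -40.94
Total = -40.94 - 4.0164 = -44.9564


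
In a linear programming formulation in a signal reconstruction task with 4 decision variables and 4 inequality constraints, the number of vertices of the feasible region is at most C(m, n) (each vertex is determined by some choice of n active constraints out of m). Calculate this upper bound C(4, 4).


Each vertex corresponds to some choice of n active constraints out of m, so the number of vertices is at most C(m, n) = m! / (n!(m-n)!).
m = 4, n = 4
Numerator: 4 * 3 * 2 * 1
Denominator: 4! = 24
C(4, 4) = 1


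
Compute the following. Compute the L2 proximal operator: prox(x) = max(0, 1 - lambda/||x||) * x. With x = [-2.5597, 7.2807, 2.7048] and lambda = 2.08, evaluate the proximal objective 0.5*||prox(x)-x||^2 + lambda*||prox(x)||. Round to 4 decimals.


Step 1: Compute ||x||.
||x|| = 8.1778
Step 2: Compute scaling factor.
scale = max(0, 1 - 2.08/8.1778) = 0.7457
Step 3: prox(x) = [-1.9086, 5.4289, 2.0168]
||prox(x)|| = 6.0978
Step 4: Proximal objective.
0.5*||prox-x||^2 = 2.1632
lambda*||prox|| = 12.6834
Total = 14.8466


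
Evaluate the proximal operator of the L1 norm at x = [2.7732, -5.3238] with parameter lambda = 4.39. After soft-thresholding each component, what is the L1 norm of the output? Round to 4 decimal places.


Soft-thresholding with lambda = 4.39:
prox(2.7732) = sign(2.7732)*max(|2.7732| - 4.39, 0) = 0.0
prox(-5.3238) = sign(-5.3238)*max(|-5.3238| - 4.39, 0) = -0.9338
prox(x) = [0.0, -0.9338]
||prox(x)||_1 = 0.0 + 0.9338 = 0.9338


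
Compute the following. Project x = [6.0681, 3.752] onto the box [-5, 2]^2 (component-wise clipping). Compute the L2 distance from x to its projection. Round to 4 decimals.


Project each component onto [-5, 2].
clip(6.0681) = 2.0, clip(3.752) = 2.0
Projection = [2.0, 2.0]
Squared diffs: [16.5494, 3.0695]
Distance = sqrt(19.6189) = 4.4293


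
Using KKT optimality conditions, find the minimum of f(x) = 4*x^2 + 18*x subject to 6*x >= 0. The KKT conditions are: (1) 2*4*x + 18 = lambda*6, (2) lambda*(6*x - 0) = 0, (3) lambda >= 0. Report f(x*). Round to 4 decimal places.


Step 1: Try lambda = 0 (constraint inactive).
x_unc = -18/(2*4) = -2.25
Check: 6*-2.25 = -13.5 < 0 -- violated!
Step 2: Constraint must be active: 6*x = 0
x* = 0/6 = 0.0
lambda = (2*4*0.0 + 18)/6 = 3.0
Step 3: Compute optimal value.
f(x*) = 4*0.0^2 + 18*0.0 = 0.0


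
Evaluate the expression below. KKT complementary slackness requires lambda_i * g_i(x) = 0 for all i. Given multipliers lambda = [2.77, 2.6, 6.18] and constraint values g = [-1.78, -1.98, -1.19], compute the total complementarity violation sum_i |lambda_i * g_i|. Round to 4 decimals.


KKT complementary slackness check:
lambda_1 * g_1 = 2.77 * -1.78 = -4.9306
lambda_2 * g_2 = 2.6 * -1.98 = -5.148
lambda_3 * g_3 = 6.18 * -1.19 = -7.3542
Total violation = 4.9306 + 5.148 + 7.3542 = 17.4328


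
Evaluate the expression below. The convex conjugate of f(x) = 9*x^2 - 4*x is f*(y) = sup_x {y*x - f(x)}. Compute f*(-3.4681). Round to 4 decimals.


f*(y) = sup_x {y*x - a*x^2 - b*x} = sup_x {(y-b)*x - a*x^2}
FOC: (y - b) - 2a*x = 0 => x* = (y - b)/(2a)
x* = (-3.4681 + 4)/(2*9) = 0.0296
f*(-3.4681) = (y-b)^2/(4a) = (-3.4681 + 4)^2/(4*9)
= 0.2829/36 = 0.0079


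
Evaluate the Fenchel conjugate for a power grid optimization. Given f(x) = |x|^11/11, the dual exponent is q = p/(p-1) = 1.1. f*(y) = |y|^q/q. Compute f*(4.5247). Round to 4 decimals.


The conjugate exponent q satisfies 1/p + 1/q = 1.
p = 11, so q = 11/(11 - 1) = 1.1
|y|^q = 4.5247^1.1 = 5.262
f*(4.5247) = 5.262 / 1.1 = 4.7836


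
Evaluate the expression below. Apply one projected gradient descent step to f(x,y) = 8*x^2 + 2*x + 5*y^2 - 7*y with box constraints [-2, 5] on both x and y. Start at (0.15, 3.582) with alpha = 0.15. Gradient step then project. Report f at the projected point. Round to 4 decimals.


Step 1: Compute gradient at (0.15, 3.582).
grad_x = 2*8*0.15 + 2 = 4.4
grad_y = 2*5*3.582 - 7 = 28.82
Step 2: Gradient step.
x_raw = 0.15 - 0.15*4.4 = -0.51
y_raw = 3.582 - 0.15*28.82 = -0.741
Step 3: Project onto [-2, 5].
x_proj = clip(-0.51) = -0.51
y_proj = clip(-0.741) = -0.741
Step 4: Evaluate f.
f(-0.51, -0.741) = 8.9932


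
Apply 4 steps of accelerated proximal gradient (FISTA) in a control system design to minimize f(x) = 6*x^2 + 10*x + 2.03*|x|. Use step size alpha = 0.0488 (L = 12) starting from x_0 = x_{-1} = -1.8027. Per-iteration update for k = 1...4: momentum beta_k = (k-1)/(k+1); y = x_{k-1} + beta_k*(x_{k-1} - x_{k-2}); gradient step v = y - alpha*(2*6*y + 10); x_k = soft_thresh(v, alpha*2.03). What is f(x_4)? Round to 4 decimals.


FISTA on f(x) = 6*x^2 + 10*x + 2.03*|x|
L = 12, alpha = 0.0488
Iteration 1: beta = 0.0, y = -1.8027 + 0.0*(-1.8027 + 1.8027) = -1.8027
  grad(y) = -11.6324, v = y - alpha*grad = -1.235
  prox(v) = soft_thresh(-1.235, 0.0991) = -1.136
Iteration 2: beta = 0.3333, y = -1.136 + 0.3333*(-1.136 + 1.8027) = -0.9137
  grad(y) = -0.9648, v = y - alpha*grad = -0.8667
  prox(v) = soft_thresh(-0.8667, 0.0991) = -0.7676
Iteration 3: beta = 0.5, y = -0.7676 + 0.5*(-0.7676 + 1.136) = -0.5834
  grad(y) = 2.9993, v = y - alpha*grad = -0.7298
  prox(v) = soft_thresh(-0.7298, 0.0991) = -0.6307
Iteration 4: beta = 0.6, y = -0.6307 + 0.6*(-0.6307 + 0.7676) = -0.5486
  grad(y) = 3.4173, v = y - alpha*grad = -0.7153
  prox(v) = soft_thresh(-0.7153, 0.0991) = -0.6163
f(x_4) = 6*(-0.6163)^2 + 10*(-0.6163) + 2.03*|-0.6163| = -2.6329


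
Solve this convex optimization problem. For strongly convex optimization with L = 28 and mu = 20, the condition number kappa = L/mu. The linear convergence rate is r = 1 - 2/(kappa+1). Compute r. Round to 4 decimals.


Step 1: Compute the condition number.
kappa = L/mu = 28/20 = 1.4
Step 2: Compute the convergence rate.
r = 1 - 2/(kappa + 1) = 1 - 2*mu/(L + mu) = (L - mu)/(L + mu) = 8/48 = 0.1667


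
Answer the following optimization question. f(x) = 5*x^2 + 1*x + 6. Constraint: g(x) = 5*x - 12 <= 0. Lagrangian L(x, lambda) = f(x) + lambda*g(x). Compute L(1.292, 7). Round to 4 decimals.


Step 1: Evaluate f(x).
f(1.292) = 5*1.292^2 + 1*1.292 + 6 = 15.6383
Step 2: Evaluate g(x).
g(1.292) = 5*1.292 - 12 = -5.54
Step 3: Compute Lagrangian.
L = 15.6383 + 7*-5.54 = -23.1417


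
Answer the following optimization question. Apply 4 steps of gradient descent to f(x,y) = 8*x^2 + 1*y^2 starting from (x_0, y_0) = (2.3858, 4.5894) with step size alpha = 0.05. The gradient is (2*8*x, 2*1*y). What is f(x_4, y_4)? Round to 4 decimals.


Gradient descent on f(x,y) = 8*x^2 + 1*y^2.
Starting point: (2.3858, 4.5894), alpha = 0.05
Step 1: grad_x = 2*8*2.3858 = 38.1728, grad_y = 2*1*4.5894 = 9.1788
  x_1 = 2.3858 - 0.05*38.1728 = 0.4772
  y_1 = 4.5894 - 0.05*9.1788 = 4.1305
Step 2: grad_x = 2*8*0.4772 = 7.6346, grad_y = 2*1*4.1305 = 8.2609
  x_2 = 0.4772 - 0.05*7.6346 = 0.0954
  y_2 = 4.1305 - 0.05*8.2609 = 3.7174
Step 3: grad_x = 2*8*0.0954 = 1.5269, grad_y = 2*1*3.7174 = 7.4348
  x_3 = 0.0954 - 0.05*1.5269 = 0.0191
  y_3 = 3.7174 - 0.05*7.4348 = 3.3457
Step 4: grad_x = 2*8*0.0191 = 0.3054, grad_y = 2*1*3.3457 = 6.6913
  x_4 = 0.0191 - 0.05*0.3054 = 0.0038
  y_4 = 3.3457 - 0.05*6.6913 = 3.0111
f(0.0038, 3.0111) = 8*0.0038^2 + 1*3.0111^2 = 9.0669


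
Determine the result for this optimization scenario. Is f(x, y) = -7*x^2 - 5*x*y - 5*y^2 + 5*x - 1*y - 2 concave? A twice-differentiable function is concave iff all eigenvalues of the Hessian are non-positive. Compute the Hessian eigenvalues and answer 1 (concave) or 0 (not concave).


The Hessian of f(x,y) = -7*x^2 - 5*x*y - 5*y^2 + 5*x - 1*y - 2 is:
H = [[-14, -5], [-5, -10]]
Trace = -14 - 10 = -24
Determinant = -14*-10 - (-5)^2 = 115
Discriminant = (-24)^2 - 4*115 = 116.0
Eigenvalues: lambda_1 = -17.3852, lambda_2 = -6.6148
The function is concave.

1


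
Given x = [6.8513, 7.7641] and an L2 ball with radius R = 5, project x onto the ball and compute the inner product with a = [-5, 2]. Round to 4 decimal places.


Step 1: Compute ||x|| (intermediates to 6 decimals).
||x|| = sqrt(6.8513^2 + 7.7641^2) = 10.354784
Step 2: Project.
Since ||x|| > R, scale = R/||x|| = 5/10.354784 = 0.482869, proj(x) = scale * x
proj(x) = [3.30828, 3.749043]
Step 3: Dot product.
a^T * proj(x) = -5*3.30828 + 2*3.749043 = -9.0433


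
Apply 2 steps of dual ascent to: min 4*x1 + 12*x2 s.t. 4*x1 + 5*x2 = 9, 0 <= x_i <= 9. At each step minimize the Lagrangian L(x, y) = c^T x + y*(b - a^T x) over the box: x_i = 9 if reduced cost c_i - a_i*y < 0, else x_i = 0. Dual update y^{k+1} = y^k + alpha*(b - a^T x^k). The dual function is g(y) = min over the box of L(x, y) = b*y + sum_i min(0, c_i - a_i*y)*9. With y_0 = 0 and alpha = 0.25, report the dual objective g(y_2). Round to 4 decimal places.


Dual ascent for LP: min 4*x1 + 12*x2, 4*x1 + 5*x2 = 9, 0 <= x_i <= 9
Step 1: y^k = 0.0, reduced costs: (4.0, 12.0)
  x^k = (0.0, 0.0), subgradient = b - a^T x = 9.0
  y^{k+1} = 0.0 + 0.25*9.0 = 2.25
Step 2: y^k = 2.25, reduced costs: (-5.0, 0.75)
  x^k = (9.0, 0.0), subgradient = b - a^T x = -27.0
  y^{k+1} = 2.25 + 0.25*-27.0 = -4.5
Dual objective at y_2 = -4.5: reduced costs (22.0, 34.5), box minimizer x = (0.0, 0.0)
g(y_2) = b*y + (c1 - a1*y)*x1 + (c2 - a2*y)*x2 = 9*(-4.5) + 22.0*0.0 + 34.5*0.0 = -40.5 + 0.0 + 0.0 = -40.5
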